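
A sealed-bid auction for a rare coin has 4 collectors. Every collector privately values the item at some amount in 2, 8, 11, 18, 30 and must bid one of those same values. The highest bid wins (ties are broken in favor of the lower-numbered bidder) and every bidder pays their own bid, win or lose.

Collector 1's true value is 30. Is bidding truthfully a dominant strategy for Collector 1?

No

Consider the case where Collector 2 bids 2, Collector 3 bids 2 and Collector 4 bids 2.
Truthful bid 30: wins, pays 30, utility 30 - 30 = 0.
Bid 2 instead: wins, pays 2, utility 30 - 2 = 28.
Since 28 > 0, bidding 2 is strictly better here, so truthful bidding is not dominant.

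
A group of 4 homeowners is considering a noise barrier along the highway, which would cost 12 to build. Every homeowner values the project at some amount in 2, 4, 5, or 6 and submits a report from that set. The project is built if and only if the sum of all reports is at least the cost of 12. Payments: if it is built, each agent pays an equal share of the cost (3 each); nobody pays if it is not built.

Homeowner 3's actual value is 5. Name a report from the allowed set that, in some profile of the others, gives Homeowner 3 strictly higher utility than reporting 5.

6

Suppose Homeowner 1 reports 2, Homeowner 2 reports 2 and Homeowner 4 reports 2.
Report 5: project not built, utility 0.
Report 6: project built, pays 3, utility 5 - 3 = 2.
So reporting 6 beats truth here (2 > 0).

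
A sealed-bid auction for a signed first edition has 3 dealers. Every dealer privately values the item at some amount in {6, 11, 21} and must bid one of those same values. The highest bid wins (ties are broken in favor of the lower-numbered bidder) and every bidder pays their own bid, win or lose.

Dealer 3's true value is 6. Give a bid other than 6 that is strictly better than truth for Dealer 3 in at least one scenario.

Suppose Dealer 1 bids 6 and Dealer 2 bids 6.
Bid 6: loses but pays 6, utility -6.
Bid 11: wins, pays 11, utility 6 - 11 = -5.
So bidding 11 beats truth here (-5 > -6).

11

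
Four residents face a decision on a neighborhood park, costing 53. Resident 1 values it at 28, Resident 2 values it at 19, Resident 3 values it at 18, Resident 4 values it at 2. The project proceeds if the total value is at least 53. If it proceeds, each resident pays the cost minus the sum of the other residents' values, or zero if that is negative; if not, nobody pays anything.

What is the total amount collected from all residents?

23

Total value 67 ≥ cost 53, so it is built.
Resident 1: others sum to 39; max(0, 53 - 39) = 14.
Resident 2: others sum to 48; max(0, 53 - 48) = 5.
Resident 3: others sum to 49; max(0, 53 - 49) = 4.
Resident 4: others sum to 65; max(0, 53 - 65) = 0.
Total collected = 14 + 5 + 4 + 0 = 23.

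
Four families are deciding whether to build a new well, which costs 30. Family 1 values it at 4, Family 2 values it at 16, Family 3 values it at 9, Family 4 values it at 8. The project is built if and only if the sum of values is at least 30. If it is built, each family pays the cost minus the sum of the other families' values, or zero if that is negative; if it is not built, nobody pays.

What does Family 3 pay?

Total value 37 ≥ cost 30, so the project is built.
The other families' values sum to 28.
Cost minus that sum is 30 - 28 = 2.

2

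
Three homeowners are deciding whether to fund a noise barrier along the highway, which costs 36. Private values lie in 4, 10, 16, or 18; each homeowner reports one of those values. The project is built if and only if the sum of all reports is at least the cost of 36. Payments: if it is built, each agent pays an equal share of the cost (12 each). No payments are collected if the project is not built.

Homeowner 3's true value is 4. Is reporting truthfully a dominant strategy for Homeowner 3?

Yes

Check each profile of the others' reports and compare truth against every alternative report.
Others report (10, 16): truth gives 0, best alternative gives -8.
Others report (10, 18): truth gives 0, best alternative gives -8.
Others report (16, 10): truth gives 0, best alternative gives -8.
Others report (18, 10): truth gives 0, best alternative gives -8.
Others report (16, 16): truth gives -8, best alternative gives -8.
Others report (16, 18): truth gives -8, best alternative gives -8.
(Remaining 10 profiles checked similarly; truth is weakly best in each.)
In every case the truthful report is at least as good as any alternative, so it is a dominant strategy.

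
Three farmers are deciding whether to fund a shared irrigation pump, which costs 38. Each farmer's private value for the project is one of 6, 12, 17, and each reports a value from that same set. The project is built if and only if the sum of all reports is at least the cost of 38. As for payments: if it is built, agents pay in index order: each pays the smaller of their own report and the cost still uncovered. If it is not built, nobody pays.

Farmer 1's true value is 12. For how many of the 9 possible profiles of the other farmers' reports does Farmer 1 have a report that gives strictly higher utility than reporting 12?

1

Others report (17, 17): truth gives 0; report 6 gives 6 > 0. Violating.
Others report (6, 6): truth gives 0; no alternative beats it.
Others report (6, 12): truth gives 0; no alternative beats it.
(Checking all 9 profiles: 1 has a profitable deviation, 8 do not.)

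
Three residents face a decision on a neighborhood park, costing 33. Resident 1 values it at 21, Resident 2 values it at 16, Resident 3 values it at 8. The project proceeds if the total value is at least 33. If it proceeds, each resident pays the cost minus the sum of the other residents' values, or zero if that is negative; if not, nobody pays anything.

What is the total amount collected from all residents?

Total value 45 ≥ cost 33, so it is built.
Resident 1: others sum to 24; max(0, 33 - 24) = 9.
Resident 2: others sum to 29; max(0, 33 - 29) = 4.
Resident 3: others sum to 37; max(0, 33 - 37) = 0.
Total collected = 9 + 4 + 0 = 13.

13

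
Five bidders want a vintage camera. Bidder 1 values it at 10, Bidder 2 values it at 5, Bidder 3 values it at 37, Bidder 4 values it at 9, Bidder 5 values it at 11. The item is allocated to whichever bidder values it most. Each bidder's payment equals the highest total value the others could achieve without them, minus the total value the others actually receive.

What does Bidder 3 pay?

11

Bidder 3 has the highest value and receives the item.
Without Bidder 3, the item would go to the next-highest value, 11, so the others could achieve 11.
With Bidder 3 present and winning, the others receive nothing, so their total is 0.
Payment = 11 - 0 = 11.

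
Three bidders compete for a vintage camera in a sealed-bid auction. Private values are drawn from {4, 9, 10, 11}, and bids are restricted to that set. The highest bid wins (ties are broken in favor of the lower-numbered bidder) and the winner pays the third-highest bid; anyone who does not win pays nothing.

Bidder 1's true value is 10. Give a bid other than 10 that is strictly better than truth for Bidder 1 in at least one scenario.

11

Suppose Bidder 2 bids 4 and Bidder 3 bids 11.
Bid 10: loses, pays 0, utility 0.
Bid 11: wins, pays 4, utility 10 - 4 = 6.
So bidding 11 beats truth here (6 > 0).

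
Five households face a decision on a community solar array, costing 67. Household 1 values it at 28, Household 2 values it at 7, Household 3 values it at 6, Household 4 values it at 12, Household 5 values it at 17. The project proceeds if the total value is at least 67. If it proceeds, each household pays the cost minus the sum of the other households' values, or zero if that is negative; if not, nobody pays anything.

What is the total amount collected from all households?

55

Total value 70 ≥ cost 67, so it is built.
Household 1: others sum to 42; max(0, 67 - 42) = 25.
Household 2: others sum to 63; max(0, 67 - 63) = 4.
Household 3: others sum to 64; max(0, 67 - 64) = 3.
Household 4: others sum to 58; max(0, 67 - 58) = 9.
Household 5: others sum to 53; max(0, 67 - 53) = 14.
Total collected = 25 + 4 + 3 + 9 + 14 = 55.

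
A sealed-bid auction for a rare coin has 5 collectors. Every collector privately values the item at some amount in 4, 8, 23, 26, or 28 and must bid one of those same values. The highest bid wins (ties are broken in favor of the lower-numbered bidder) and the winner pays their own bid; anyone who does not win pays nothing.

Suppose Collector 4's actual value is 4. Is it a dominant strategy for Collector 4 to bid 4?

Check each profile of the others' bids and compare truth against every alternative bid.
Others bid (4, 4, 4, 4): truth gives 0, best alternative gives -4.
Others bid (4, 4, 4, 8): truth gives 0, best alternative gives -4.
Others bid (4, 4, 4, 23): truth gives 0, best alternative gives 0.
Others bid (4, 4, 4, 26): truth gives 0, best alternative gives 0.
Others bid (4, 4, 4, 28): truth gives 0, best alternative gives 0.
Others bid (4, 4, 8, 4): truth gives 0, best alternative gives 0.
(Remaining 619 profiles checked similarly; truth is weakly best in each.)
In every case the truthful bid is at least as good as any alternative, so it is a dominant strategy.

Yes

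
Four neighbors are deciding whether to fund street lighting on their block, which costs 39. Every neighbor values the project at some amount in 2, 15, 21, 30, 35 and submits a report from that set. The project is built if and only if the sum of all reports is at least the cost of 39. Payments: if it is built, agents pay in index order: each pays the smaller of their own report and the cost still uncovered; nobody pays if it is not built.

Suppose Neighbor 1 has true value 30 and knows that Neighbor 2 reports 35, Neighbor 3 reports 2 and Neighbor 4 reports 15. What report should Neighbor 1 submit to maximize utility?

2

Report 2: project built, pays 2, utility 30 - 2 = 28.
Report 15: project built, pays 15, utility 30 - 15 = 15.
Report 21: project built, pays 21, utility 30 - 21 = 9.
Report 30: project built, pays 30, utility 30 - 30 = 0.
Report 35: project built, pays 35, utility 30 - 35 = -5.
The best choice is 2 with utility 28.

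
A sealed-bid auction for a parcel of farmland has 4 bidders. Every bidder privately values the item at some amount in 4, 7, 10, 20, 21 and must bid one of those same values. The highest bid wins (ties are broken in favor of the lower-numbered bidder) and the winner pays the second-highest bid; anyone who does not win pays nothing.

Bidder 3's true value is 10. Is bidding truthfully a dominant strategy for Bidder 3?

Yes

Check each profile of the others' bids and compare truth against every alternative bid.
Others bid (4, 4, 4): truth gives 6, best alternative gives 6.
Others bid (4, 4, 7): truth gives 3, best alternative gives 3.
Others bid (4, 7, 4): truth gives 3, best alternative gives 3.
Others bid (4, 7, 7): truth gives 3, best alternative gives 3.
Others bid (7, 4, 4): truth gives 3, best alternative gives 3.
Others bid (7, 4, 7): truth gives 3, best alternative gives 3.
(Remaining 119 profiles checked similarly; truth is weakly best in each.)
In every case the truthful bid is at least as good as any alternative, so it is a dominant strategy.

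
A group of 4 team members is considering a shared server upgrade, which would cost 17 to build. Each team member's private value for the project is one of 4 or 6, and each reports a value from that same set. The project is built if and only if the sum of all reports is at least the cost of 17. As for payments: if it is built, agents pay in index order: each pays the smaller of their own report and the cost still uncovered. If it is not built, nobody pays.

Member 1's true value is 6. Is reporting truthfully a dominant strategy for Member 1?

Consider the case where Member 2 reports 4, Member 3 reports 4 and Member 4 reports 6.
Truthful report 6: project built, pays 6, utility 6 - 6 = 0.
Report 4 instead: project built, pays 4, utility 6 - 4 = 2.
Since 2 > 0, reporting 4 is strictly better here, so truthful reporting is not dominant.

No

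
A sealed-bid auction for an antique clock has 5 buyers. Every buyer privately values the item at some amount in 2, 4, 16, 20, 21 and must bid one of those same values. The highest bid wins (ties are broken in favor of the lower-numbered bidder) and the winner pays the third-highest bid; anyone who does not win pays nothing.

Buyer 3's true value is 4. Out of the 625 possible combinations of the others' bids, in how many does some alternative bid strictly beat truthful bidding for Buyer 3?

12

Others bid (2, 2, 2, 16): truth gives 0; bid 16 gives 2 > 0. Violating.
Others bid (2, 2, 2, 20): truth gives 0; bid 20 gives 2 > 0. Violating.
Others bid (2, 2, 2, 21): truth gives 0; bid 21 gives 2 > 0. Violating.
Others bid (2, 2, 16, 2): truth gives 0; bid 16 gives 2 > 0. Violating.
Others bid (2, 2, 2, 2): truth gives 2; no alternative beats it.
Others bid (2, 2, 2, 4): truth gives 2; no alternative beats it.
(Checking all 625 profiles: 12 have a profitable deviation, 613 do not.)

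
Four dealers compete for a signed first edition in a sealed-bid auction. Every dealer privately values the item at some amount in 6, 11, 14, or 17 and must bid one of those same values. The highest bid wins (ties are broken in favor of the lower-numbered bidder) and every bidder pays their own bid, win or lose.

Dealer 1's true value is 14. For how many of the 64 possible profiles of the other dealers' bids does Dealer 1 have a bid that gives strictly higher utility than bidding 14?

45

Others bid (6, 6, 6): truth gives 0; bid 6 gives 8 > 0. Violating.
Others bid (6, 6, 11): truth gives 0; bid 11 gives 3 > 0. Violating.
Others bid (6, 6, 17): truth gives -14; bid 17 gives -3 > -14. Violating.
Others bid (6, 11, 6): truth gives 0; bid 11 gives 3 > 0. Violating.
Others bid (6, 6, 14): truth gives 0; no alternative beats it.
Others bid (6, 11, 14): truth gives 0; no alternative beats it.
(Checking all 64 profiles: 45 have a profitable deviation, 19 do not.)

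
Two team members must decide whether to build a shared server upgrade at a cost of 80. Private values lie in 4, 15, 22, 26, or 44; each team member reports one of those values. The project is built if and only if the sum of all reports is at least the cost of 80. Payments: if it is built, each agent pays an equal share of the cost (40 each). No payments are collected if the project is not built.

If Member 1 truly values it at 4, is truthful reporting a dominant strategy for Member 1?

Check each profile of the others' reports and compare truth against every alternative report.
Others report (4): truth gives 0, best alternative gives 0.
Others report (15): truth gives 0, best alternative gives 0.
Others report (22): truth gives 0, best alternative gives 0.
Others report (26): truth gives 0, best alternative gives 0.
Others report (44): truth gives 0, best alternative gives 0.
In every case the truthful report is at least as good as any alternative, so it is a dominant strategy.

Yes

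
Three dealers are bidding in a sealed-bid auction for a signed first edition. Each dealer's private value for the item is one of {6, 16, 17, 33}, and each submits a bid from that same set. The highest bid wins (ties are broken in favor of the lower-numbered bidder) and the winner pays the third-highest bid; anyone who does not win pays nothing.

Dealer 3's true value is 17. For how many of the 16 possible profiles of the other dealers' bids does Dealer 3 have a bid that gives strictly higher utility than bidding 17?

Others bid (6, 17): truth gives 0; bid 33 gives 11 > 0. Violating.
Others bid (16, 17): truth gives 0; bid 33 gives 1 > 0. Violating.
Others bid (17, 6): truth gives 0; bid 33 gives 11 > 0. Violating.
Others bid (17, 16): truth gives 0; bid 33 gives 1 > 0. Violating.
Others bid (6, 6): truth gives 11; no alternative beats it.
Others bid (6, 16): truth gives 11; no alternative beats it.
(Checking all 16 profiles: 4 have a profitable deviation, 12 do not.)

4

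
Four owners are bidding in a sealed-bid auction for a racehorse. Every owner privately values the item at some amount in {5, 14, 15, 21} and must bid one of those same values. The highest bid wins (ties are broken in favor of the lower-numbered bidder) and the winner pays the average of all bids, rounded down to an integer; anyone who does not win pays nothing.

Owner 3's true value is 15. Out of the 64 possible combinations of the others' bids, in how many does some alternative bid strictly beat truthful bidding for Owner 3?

Others bid (5, 5, 21): truth gives 0; bid 21 gives 2 > 0. Violating.
Others bid (5, 15, 5): truth gives 0; bid 21 gives 4 > 0. Violating.
Others bid (5, 15, 14): truth gives 0; bid 21 gives 2 > 0. Violating.
Others bid (5, 15, 15): truth gives 0; bid 21 gives 1 > 0. Violating.
Others bid (5, 5, 5): truth gives 8; no alternative beats it.
Others bid (5, 5, 14): truth gives 6; no alternative beats it.
(Checking all 64 profiles: 10 have a profitable deviation, 54 do not.)

10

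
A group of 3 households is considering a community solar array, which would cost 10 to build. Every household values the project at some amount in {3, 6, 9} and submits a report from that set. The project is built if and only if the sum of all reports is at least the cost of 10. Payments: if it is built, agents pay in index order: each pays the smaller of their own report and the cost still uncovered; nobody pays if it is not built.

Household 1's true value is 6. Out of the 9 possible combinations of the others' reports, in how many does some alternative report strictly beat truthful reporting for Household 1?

8

Others report (3, 6): truth gives 0; report 3 gives 3 > 0. Violating.
Others report (3, 9): truth gives 0; report 3 gives 3 > 0. Violating.
Others report (6, 3): truth gives 0; report 3 gives 3 > 0. Violating.
Others report (6, 6): truth gives 0; report 3 gives 3 > 0. Violating.
Others report (3, 3): truth gives 0; no alternative beats it.
(Checking all 9 profiles: 8 have a profitable deviation, 1 does not.)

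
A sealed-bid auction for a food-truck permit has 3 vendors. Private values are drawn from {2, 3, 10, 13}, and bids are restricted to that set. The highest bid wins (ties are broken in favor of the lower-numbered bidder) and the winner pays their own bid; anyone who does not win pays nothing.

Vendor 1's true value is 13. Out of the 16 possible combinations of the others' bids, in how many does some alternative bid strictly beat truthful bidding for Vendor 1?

9

Others bid (2, 2): truth gives 0; bid 2 gives 11 > 0. Violating.
Others bid (2, 3): truth gives 0; bid 3 gives 10 > 0. Violating.
Others bid (2, 10): truth gives 0; bid 10 gives 3 > 0. Violating.
Others bid (3, 2): truth gives 0; bid 3 gives 10 > 0. Violating.
Others bid (2, 13): truth gives 0; no alternative beats it.
Others bid (3, 13): truth gives 0; no alternative beats it.
(Checking all 16 profiles: 9 have a profitable deviation, 7 do not.)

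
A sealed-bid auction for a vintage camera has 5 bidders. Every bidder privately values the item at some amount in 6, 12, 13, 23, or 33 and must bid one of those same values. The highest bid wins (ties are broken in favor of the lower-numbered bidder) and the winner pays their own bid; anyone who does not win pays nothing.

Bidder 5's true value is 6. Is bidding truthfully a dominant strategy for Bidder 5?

Yes

Check each profile of the others' bids and compare truth against every alternative bid.
Others bid (6, 6, 6, 6): truth gives 0, best alternative gives -6.
Others bid (6, 6, 6, 12): truth gives 0, best alternative gives 0.
Others bid (6, 6, 6, 13): truth gives 0, best alternative gives 0.
Others bid (6, 6, 6, 23): truth gives 0, best alternative gives 0.
Others bid (6, 6, 6, 33): truth gives 0, best alternative gives 0.
Others bid (6, 6, 12, 6): truth gives 0, best alternative gives 0.
(Remaining 619 profiles checked similarly; truth is weakly best in each.)
In every case the truthful bid is at least as good as any alternative, so it is a dominant strategy.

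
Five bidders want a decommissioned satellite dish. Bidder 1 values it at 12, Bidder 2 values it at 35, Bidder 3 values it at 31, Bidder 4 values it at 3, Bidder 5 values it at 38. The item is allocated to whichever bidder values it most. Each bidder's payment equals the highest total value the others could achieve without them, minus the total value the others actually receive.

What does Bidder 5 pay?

35

Bidder 5 has the highest value and receives the item.
Without Bidder 5, the item would go to the next-highest value, 35, so the others could achieve 35.
With Bidder 5 present and winning, the others receive nothing, so their total is 0.
Payment = 35 - 0 = 35.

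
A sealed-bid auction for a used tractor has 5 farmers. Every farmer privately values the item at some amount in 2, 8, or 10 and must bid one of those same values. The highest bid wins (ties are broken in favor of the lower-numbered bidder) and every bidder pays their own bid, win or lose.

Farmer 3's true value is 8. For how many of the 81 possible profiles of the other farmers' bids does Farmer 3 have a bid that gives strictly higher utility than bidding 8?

77

Others bid (2, 2, 2, 10): truth gives -8; bid 2 gives -2 > -8. Violating.
Others bid (2, 2, 8, 10): truth gives -8; bid 2 gives -2 > -8. Violating.
Others bid (2, 2, 10, 2): truth gives -8; bid 2 gives -2 > -8. Violating.
Others bid (2, 2, 10, 8): truth gives -8; bid 2 gives -2 > -8. Violating.
Others bid (2, 2, 2, 2): truth gives 0; no alternative beats it.
Others bid (2, 2, 2, 8): truth gives 0; no alternative beats it.
(Checking all 81 profiles: 77 have a profitable deviation, 4 do not.)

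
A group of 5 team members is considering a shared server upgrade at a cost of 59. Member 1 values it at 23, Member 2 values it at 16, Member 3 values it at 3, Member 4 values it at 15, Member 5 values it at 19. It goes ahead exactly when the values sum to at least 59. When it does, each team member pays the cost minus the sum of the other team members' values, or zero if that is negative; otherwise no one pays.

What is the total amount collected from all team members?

Total value 76 ≥ cost 59, so it is built.
Member 1: others sum to 53; max(0, 59 - 53) = 6.
Member 2: others sum to 60; max(0, 59 - 60) = 0.
Member 3: others sum to 73; max(0, 59 - 73) = 0.
Member 4: others sum to 61; max(0, 59 - 61) = 0.
Member 5: others sum to 57; max(0, 59 - 57) = 2.
Total collected = 6 + 0 + 0 + 0 + 2 = 8.

8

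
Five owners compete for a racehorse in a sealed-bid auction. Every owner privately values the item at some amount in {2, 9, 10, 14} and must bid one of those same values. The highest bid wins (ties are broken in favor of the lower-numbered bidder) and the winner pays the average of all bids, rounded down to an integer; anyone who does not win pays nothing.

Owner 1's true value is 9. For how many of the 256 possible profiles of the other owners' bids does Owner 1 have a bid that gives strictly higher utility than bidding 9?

79

Others bid (2, 2, 2, 2): truth gives 6; bid 2 gives 7 > 6. Violating.
Others bid (2, 2, 2, 10): truth gives 0; bid 10 gives 4 > 0. Violating.
Others bid (2, 2, 2, 14): truth gives 0; bid 14 gives 3 > 0. Violating.
Others bid (2, 2, 9, 10): truth gives 0; bid 10 gives 3 > 0. Violating.
Others bid (2, 2, 2, 9): truth gives 5; no alternative beats it.
Others bid (2, 2, 9, 2): truth gives 5; no alternative beats it.
(Checking all 256 profiles: 79 have a profitable deviation, 177 do not.)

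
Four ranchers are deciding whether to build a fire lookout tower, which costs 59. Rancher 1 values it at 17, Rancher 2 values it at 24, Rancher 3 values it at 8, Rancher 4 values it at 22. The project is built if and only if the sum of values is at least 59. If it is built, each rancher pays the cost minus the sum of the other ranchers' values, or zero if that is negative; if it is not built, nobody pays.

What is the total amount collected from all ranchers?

Total value 71 ≥ cost 59, so it is built.
Rancher 1: others sum to 54; max(0, 59 - 54) = 5.
Rancher 2: others sum to 47; max(0, 59 - 47) = 12.
Rancher 3: others sum to 63; max(0, 59 - 63) = 0.
Rancher 4: others sum to 49; max(0, 59 - 49) = 10.
Total collected = 5 + 12 + 0 + 10 = 27.

27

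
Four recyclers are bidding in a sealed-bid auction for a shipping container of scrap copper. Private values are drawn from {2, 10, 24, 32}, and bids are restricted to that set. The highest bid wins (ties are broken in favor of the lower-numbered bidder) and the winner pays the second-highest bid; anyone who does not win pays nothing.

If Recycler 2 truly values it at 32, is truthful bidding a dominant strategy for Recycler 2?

Check each profile of the others' bids and compare truth against every alternative bid.
Others bid (24, 2, 2): truth gives 8, best alternative gives 0.
Others bid (24, 2, 10): truth gives 8, best alternative gives 0.
Others bid (24, 2, 24): truth gives 8, best alternative gives 0.
Others bid (24, 10, 2): truth gives 8, best alternative gives 0.
Others bid (24, 10, 10): truth gives 8, best alternative gives 0.
Others bid (24, 10, 24): truth gives 8, best alternative gives 0.
(Remaining 58 profiles checked similarly; truth is weakly best in each.)
In every case the truthful bid is at least as good as any alternative, so it is a dominant strategy.

Yes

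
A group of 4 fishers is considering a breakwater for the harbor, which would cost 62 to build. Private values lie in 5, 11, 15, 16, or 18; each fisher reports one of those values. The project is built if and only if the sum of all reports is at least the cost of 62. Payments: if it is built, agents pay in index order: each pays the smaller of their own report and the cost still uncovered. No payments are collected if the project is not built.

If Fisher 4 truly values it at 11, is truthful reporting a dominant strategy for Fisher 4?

Check each profile of the others' reports and compare truth against every alternative report.
Others report (18, 18, 18): truth gives 3, best alternative gives 3.
Others report (16, 18, 18): truth gives 1, best alternative gives 1.
Others report (18, 16, 18): truth gives 1, best alternative gives 1.
Others report (18, 18, 16): truth gives 1, best alternative gives 1.
Others report (5, 5, 5): truth gives 0, best alternative gives 0.
Others report (5, 5, 11): truth gives 0, best alternative gives 0.
(Remaining 119 profiles checked similarly; truth is weakly best in each.)
In every case the truthful report is at least as good as any alternative, so it is a dominant strategy.

Yes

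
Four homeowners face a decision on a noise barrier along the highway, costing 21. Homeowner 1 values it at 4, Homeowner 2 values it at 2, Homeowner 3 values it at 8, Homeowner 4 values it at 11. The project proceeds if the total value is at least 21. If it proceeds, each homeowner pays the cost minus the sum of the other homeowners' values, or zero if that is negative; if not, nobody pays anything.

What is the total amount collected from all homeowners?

Total value 25 ≥ cost 21, so it is built.
Homeowner 1: others sum to 21; max(0, 21 - 21) = 0.
Homeowner 2: others sum to 23; max(0, 21 - 23) = 0.
Homeowner 3: others sum to 17; max(0, 21 - 17) = 4.
Homeowner 4: others sum to 14; max(0, 21 - 14) = 7.
Total collected = 0 + 0 + 4 + 7 = 11.

11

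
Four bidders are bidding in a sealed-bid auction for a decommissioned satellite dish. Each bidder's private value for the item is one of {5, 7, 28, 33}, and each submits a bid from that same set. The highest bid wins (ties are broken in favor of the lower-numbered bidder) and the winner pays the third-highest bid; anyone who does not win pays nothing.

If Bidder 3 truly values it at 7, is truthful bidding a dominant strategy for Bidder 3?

Consider the case where Bidder 1 bids 5, Bidder 2 bids 5 and Bidder 4 bids 28.
Truthful bid 7: loses, pays 0, utility 0.
Bid 28 instead: wins, pays 5, utility 7 - 5 = 2.
Since 2 > 0, bidding 28 is strictly better here, so truthful bidding is not dominant.

No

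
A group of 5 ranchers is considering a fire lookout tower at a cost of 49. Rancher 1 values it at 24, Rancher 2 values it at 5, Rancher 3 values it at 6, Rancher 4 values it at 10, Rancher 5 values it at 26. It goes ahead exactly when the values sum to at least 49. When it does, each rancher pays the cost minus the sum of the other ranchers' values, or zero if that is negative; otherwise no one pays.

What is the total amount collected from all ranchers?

Total value 71 ≥ cost 49, so it is built.
Rancher 1: others sum to 47; max(0, 49 - 47) = 2.
Rancher 2: others sum to 66; max(0, 49 - 66) = 0.
Rancher 3: others sum to 65; max(0, 49 - 65) = 0.
Rancher 4: others sum to 61; max(0, 49 - 61) = 0.
Rancher 5: others sum to 45; max(0, 49 - 45) = 4.
Total collected = 2 + 0 + 0 + 0 + 4 = 6.

6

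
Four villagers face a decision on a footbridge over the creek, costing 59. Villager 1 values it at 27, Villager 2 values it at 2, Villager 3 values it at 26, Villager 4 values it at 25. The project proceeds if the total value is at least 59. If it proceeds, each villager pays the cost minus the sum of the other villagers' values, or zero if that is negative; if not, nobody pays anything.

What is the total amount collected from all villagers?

Total value 80 ≥ cost 59, so it is built.
Villager 1: others sum to 53; max(0, 59 - 53) = 6.
Villager 2: others sum to 78; max(0, 59 - 78) = 0.
Villager 3: others sum to 54; max(0, 59 - 54) = 5.
Villager 4: others sum to 55; max(0, 59 - 55) = 4.
Total collected = 6 + 0 + 5 + 4 = 15.

15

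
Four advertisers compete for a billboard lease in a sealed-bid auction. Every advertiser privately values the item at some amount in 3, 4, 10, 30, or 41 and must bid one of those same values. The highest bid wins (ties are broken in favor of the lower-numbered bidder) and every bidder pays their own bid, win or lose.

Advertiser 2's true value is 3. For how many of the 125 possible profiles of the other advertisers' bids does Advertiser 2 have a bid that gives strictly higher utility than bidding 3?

4

Others bid (3, 3, 3): truth gives -3; bid 4 gives -1 > -3. Violating.
Others bid (3, 3, 4): truth gives -3; bid 4 gives -1 > -3. Violating.
Others bid (3, 4, 3): truth gives -3; bid 4 gives -1 > -3. Violating.
Others bid (3, 4, 4): truth gives -3; bid 4 gives -1 > -3. Violating.
Others bid (3, 3, 10): truth gives -3; no alternative beats it.
Others bid (3, 3, 30): truth gives -3; no alternative beats it.
(Checking all 125 profiles: 4 have a profitable deviation, 121 do not.)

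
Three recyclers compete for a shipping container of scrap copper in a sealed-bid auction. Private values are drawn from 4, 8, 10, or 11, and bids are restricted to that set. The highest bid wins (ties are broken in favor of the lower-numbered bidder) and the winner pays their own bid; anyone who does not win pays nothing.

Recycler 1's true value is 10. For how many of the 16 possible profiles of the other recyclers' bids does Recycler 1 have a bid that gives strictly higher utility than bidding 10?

Others bid (4, 4): truth gives 0; bid 4 gives 6 > 0. Violating.
Others bid (4, 8): truth gives 0; bid 8 gives 2 > 0. Violating.
Others bid (8, 4): truth gives 0; bid 8 gives 2 > 0. Violating.
Others bid (8, 8): truth gives 0; bid 8 gives 2 > 0. Violating.
Others bid (4, 10): truth gives 0; no alternative beats it.
Others bid (4, 11): truth gives 0; no alternative beats it.
(Checking all 16 profiles: 4 have a profitable deviation, 12 do not.)

4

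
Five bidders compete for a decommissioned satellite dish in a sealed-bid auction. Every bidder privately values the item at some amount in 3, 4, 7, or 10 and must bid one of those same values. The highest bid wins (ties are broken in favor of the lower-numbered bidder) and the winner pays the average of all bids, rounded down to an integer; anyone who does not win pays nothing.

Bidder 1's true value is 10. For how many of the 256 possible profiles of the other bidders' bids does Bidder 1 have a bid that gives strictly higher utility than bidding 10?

Others bid (3, 3, 3, 3): truth gives 6; bid 3 gives 7 > 6. Violating.
Others bid (3, 3, 3, 4): truth gives 6; bid 4 gives 7 > 6. Violating.
Others bid (3, 3, 3, 7): truth gives 5; bid 7 gives 6 > 5. Violating.
Others bid (3, 3, 4, 3): truth gives 6; bid 4 gives 7 > 6. Violating.
Others bid (3, 3, 3, 10): truth gives 5; no alternative beats it.
Others bid (3, 3, 4, 10): truth gives 4; no alternative beats it.
(Checking all 256 profiles: 60 have a profitable deviation, 196 do not.)

60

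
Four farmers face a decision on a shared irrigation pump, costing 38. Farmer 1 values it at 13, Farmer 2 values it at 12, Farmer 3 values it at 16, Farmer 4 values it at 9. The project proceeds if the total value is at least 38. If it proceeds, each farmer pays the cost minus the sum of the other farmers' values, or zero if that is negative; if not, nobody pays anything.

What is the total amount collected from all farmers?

Total value 50 ≥ cost 38, so it is built.
Farmer 1: others sum to 37; max(0, 38 - 37) = 1.
Farmer 2: others sum to 38; max(0, 38 - 38) = 0.
Farmer 3: others sum to 34; max(0, 38 - 34) = 4.
Farmer 4: others sum to 41; max(0, 38 - 41) = 0.
Total collected = 1 + 0 + 4 + 0 = 5.

5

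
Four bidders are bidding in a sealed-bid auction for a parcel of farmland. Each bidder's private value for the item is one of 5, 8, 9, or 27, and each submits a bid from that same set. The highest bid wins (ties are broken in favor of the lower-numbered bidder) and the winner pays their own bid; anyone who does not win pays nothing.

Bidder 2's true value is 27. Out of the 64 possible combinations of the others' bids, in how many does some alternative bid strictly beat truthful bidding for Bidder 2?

Others bid (5, 5, 5): truth gives 0; bid 8 gives 19 > 0. Violating.
Others bid (5, 5, 8): truth gives 0; bid 8 gives 19 > 0. Violating.
Others bid (5, 5, 9): truth gives 0; bid 9 gives 18 > 0. Violating.
Others bid (5, 8, 5): truth gives 0; bid 8 gives 19 > 0. Violating.
Others bid (5, 5, 27): truth gives 0; no alternative beats it.
Others bid (5, 8, 27): truth gives 0; no alternative beats it.
(Checking all 64 profiles: 18 have a profitable deviation, 46 do not.)

18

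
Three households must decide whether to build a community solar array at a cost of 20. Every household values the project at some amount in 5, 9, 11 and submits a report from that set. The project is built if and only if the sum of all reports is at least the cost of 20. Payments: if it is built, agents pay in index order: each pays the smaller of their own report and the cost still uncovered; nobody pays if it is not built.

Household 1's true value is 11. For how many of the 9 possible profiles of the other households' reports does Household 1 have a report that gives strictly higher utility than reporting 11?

8

Others report (5, 9): truth gives 0; report 9 gives 2 > 0. Violating.
Others report (5, 11): truth gives 0; report 5 gives 6 > 0. Violating.
Others report (9, 5): truth gives 0; report 9 gives 2 > 0. Violating.
Others report (9, 9): truth gives 0; report 5 gives 6 > 0. Violating.
Others report (5, 5): truth gives 0; no alternative beats it.
(Checking all 9 profiles: 8 have a profitable deviation, 1 does not.)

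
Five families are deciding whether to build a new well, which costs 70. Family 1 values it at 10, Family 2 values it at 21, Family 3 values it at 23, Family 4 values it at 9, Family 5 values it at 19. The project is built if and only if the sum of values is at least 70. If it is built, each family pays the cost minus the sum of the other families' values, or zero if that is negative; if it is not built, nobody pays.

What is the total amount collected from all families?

27

Total value 82 ≥ cost 70, so it is built.
Family 1: others sum to 72; max(0, 70 - 72) = 0.
Family 2: others sum to 61; max(0, 70 - 61) = 9.
Family 3: others sum to 59; max(0, 70 - 59) = 11.
Family 4: others sum to 73; max(0, 70 - 73) = 0.
Family 5: others sum to 63; max(0, 70 - 63) = 7.
Total collected = 0 + 9 + 11 + 0 + 7 = 27.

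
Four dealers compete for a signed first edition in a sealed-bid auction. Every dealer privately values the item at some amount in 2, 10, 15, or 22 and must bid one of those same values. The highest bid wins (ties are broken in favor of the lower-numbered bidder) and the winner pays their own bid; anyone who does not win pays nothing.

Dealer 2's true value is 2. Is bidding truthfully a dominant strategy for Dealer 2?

Check each profile of the others' bids and compare truth against every alternative bid.
Others bid (2, 2, 2): truth gives 0, best alternative gives -8.
Others bid (2, 2, 10): truth gives 0, best alternative gives -8.
Others bid (2, 10, 2): truth gives 0, best alternative gives -8.
Others bid (2, 10, 10): truth gives 0, best alternative gives -8.
Others bid (2, 2, 15): truth gives 0, best alternative gives 0.
Others bid (2, 2, 22): truth gives 0, best alternative gives 0.
(Remaining 58 profiles checked similarly; truth is weakly best in each.)
In every case the truthful bid is at least as good as any alternative, so it is a dominant strategy.

Yes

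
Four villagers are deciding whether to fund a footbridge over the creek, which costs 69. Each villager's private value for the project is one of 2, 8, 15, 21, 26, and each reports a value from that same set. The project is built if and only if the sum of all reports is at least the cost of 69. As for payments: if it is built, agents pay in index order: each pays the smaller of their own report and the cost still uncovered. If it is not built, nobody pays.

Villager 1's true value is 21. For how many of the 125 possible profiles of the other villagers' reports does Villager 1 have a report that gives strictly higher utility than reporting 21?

35

Others report (2, 26, 26): truth gives 0; report 15 gives 6 > 0. Violating.
Others report (8, 21, 26): truth gives 0; report 15 gives 6 > 0. Violating.
Others report (8, 26, 21): truth gives 0; report 15 gives 6 > 0. Violating.
Others report (8, 26, 26): truth gives 0; report 15 gives 6 > 0. Violating.
Others report (2, 2, 2): truth gives 0; no alternative beats it.
Others report (2, 2, 8): truth gives 0; no alternative beats it.
(Checking all 125 profiles: 35 have a profitable deviation, 90 do not.)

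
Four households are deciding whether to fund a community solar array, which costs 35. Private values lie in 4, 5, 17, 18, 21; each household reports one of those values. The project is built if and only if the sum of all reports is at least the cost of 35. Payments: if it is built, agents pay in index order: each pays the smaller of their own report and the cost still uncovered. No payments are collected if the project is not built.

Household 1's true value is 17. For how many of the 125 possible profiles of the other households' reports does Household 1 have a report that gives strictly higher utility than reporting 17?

90

Others report (4, 5, 21): truth gives 0; report 5 gives 12 > 0. Violating.
Others report (4, 17, 17): truth gives 0; report 4 gives 13 > 0. Violating.
Others report (4, 17, 18): truth gives 0; report 4 gives 13 > 0. Violating.
Others report (4, 17, 21): truth gives 0; report 4 gives 13 > 0. Violating.
Others report (4, 4, 4): truth gives 0; no alternative beats it.
Others report (4, 4, 5): truth gives 0; no alternative beats it.
(Checking all 125 profiles: 90 have a profitable deviation, 35 do not.)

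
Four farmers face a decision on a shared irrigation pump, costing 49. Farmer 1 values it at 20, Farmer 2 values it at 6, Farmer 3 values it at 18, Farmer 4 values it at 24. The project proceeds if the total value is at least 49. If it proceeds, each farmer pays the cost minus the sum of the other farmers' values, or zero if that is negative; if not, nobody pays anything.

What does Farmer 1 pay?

Total value 68 ≥ cost 49, so the project is built.
The other farmers' values sum to 48.
Cost minus that sum is 49 - 48 = 1.

1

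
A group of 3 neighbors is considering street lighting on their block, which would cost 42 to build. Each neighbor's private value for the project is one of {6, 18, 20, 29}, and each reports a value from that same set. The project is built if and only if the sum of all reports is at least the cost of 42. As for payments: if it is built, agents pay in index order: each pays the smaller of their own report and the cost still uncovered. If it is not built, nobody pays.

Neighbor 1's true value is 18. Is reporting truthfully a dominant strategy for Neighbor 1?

Consider the case where Neighbor 2 reports 18 and Neighbor 3 reports 18.
Truthful report 18: project built, pays 18, utility 18 - 18 = 0.
Report 6 instead: project built, pays 6, utility 18 - 6 = 12.
Since 12 > 0, reporting 6 is strictly better here, so truthful reporting is not dominant.

No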